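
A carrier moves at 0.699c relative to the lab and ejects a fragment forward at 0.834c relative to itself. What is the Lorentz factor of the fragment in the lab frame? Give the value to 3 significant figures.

u_lab = (0.834 + 0.699)/(1 + 0.834×0.699) = 1.533/1.58297 = 0.968435
γ = 1/√(1 − 0.968435²) = 4.01

γ ≈ 4.01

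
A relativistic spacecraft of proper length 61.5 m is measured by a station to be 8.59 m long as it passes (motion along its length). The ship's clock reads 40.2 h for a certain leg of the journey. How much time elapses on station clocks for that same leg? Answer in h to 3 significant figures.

Δt ≈ 288 h

Length contraction ⇒ γ = L₀/L = 61.5/8.59 = 7.1595
Time dilation: Δt = γτ₀ = 7.1595 × 40.2 h = 288 h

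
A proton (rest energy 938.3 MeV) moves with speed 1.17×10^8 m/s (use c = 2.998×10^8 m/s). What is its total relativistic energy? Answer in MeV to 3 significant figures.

β = v/c = 1.17×10^8 / 2.998×10^8 = 0.39026
γ = 1/√(1 − 0.39026²) = 1.0861
E = γm₀c² = 1.0861 × 938.3 MeV = 1020 MeV

E ≈ 1020 MeV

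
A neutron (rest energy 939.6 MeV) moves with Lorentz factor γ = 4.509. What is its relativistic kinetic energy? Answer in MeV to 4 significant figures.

K ≈ 3297 MeV

γ = 4.509 (given)
K = (γ − 1)m₀c² = (4.509 − 1) × 939.6 MeV = 3.50900 × 939.6 MeV = 3297 MeV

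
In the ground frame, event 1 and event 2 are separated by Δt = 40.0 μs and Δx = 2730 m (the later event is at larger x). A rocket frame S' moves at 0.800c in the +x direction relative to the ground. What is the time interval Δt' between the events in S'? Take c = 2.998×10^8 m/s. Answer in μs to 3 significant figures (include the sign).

γ = 1/√(1 − 0.800²) = 1.6667
Δt' = γ(Δt − vΔx/c²) = 1.6667 × (40.0 μs − 0.800×2730 m / (2.998×10^8 m/s))
= 1.6667 × (32.715 μs) = 54.5 μs

Δt' ≈ 54.5 μs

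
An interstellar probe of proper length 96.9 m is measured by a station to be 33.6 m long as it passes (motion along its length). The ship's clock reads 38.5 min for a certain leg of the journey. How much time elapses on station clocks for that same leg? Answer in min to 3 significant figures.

Length contraction ⇒ γ = L₀/L = 96.9/33.6 = 2.8839
Time dilation: Δt = γτ₀ = 2.8839 × 38.5 min = 111 min

Δt ≈ 111 min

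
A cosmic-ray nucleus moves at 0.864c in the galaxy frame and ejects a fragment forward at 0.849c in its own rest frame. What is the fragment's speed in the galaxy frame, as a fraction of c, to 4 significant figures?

u ≈ 0.9882c

Compose boost 2: (0.849 + 0.864)/(1 + 0.849×0.864) = 1.713/1.73354 = 0.9882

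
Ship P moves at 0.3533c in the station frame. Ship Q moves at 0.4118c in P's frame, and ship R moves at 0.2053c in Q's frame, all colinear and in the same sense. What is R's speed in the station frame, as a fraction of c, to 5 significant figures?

u ≈ 0.76792c

Compose boost 2: (0.4118 + 0.3533)/(1 + 0.4118×0.3533) = 0.76510/1.145489 = 0.6679244
Compose boost 3: (0.2053 + 0.6679244)/(1 + 0.2053×0.6679244) = 0.8732244/1.137125 = 0.76792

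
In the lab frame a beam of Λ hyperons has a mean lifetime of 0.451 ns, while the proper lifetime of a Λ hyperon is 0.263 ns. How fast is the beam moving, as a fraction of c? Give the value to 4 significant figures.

γ = Δt/τ₀ = 0.451/0.263 = 1.71483
β = √(1 − 1/γ²) = √(1 − 1/1.71483²) = 0.8124

β ≈ 0.8124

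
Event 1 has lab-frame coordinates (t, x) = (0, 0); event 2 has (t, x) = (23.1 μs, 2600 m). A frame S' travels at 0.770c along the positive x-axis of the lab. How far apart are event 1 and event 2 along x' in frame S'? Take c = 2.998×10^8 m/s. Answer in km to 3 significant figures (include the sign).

Δx' ≈ -4.28 km

γ = 1/√(1 − 0.770²) = 1.5673
Δx' = γ(Δx − vΔt) = 1.5673 × (2600 m − 0.770×(2.998×10^8 m/s)×23.1×10^-6 s)
= 1.5673 × (-2732.5 m) = -4.28 km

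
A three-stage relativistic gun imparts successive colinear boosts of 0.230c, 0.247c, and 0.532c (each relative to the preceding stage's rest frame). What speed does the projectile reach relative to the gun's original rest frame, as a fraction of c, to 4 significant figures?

Compose boost 2: (0.247 + 0.230)/(1 + 0.247×0.230) = 0.4770/1.05681 = 0.451358
Compose boost 3: (0.532 + 0.451358)/(1 + 0.532×0.451358) = 0.983358/1.24012 = 0.7930

u ≈ 0.7930c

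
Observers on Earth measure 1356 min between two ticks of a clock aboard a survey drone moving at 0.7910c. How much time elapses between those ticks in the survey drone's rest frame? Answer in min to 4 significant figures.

γ = 1/√(1 − 0.7910²) = 1.63448
Proper time: τ₀ = Δt/γ = 1356/1.63448 = 829.6 min

τ₀ ≈ 829.6 min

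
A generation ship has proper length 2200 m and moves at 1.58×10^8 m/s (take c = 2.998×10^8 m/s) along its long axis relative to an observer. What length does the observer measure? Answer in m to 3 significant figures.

L ≈ 1870 m

β = v/c = 1.58×10^8 / 2.998×10^8 = 0.52702
γ = 1/√(1 − 0.52702²) = 1.1767
Length contraction: L = L₀/γ = 2200/1.1767 = 1870 m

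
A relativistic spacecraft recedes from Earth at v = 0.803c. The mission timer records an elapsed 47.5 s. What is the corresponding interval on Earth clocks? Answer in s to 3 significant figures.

γ = 1/√(1 − 0.803²) = 1.6779
Time dilation: Δt = γτ₀ = 1.6779 × 47.5 s = 79.7 s

Δt ≈ 79.7 s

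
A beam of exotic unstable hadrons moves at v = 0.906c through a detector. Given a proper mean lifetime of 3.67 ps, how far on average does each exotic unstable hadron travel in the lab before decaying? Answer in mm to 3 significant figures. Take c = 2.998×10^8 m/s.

d ≈ 2.36 mm

γ = 1/√(1 − 0.906²) = 2.3625
Dilated lifetime: Δt = γτ₀ = 2.3625 × 3.67 ps = 8.6704 ps
d = vΔt = 0.906c × 8.6704 ps = 2.7162×10^8 m/s × 8.6704×10^-12 s = 2.36 mm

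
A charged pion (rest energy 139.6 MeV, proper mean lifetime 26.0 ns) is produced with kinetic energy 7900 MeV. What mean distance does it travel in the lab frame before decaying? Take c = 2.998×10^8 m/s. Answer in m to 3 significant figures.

γ = 1 + K/(m₀c²) = 1 + 7900/139.6 = 57.590
β = √(1 − 1/γ²) = 0.99985
Dilated lifetime: γτ₀ = 57.590 × 26.0 ns = 1497.3 ns
d = βc·γτ₀ = 0.99985 × (2.998×10^8 m/s) × 1.4973×10^-6 s = 449 m

d ≈ 449 m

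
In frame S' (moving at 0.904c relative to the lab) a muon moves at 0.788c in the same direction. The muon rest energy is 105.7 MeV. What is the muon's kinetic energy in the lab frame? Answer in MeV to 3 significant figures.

u_lab = (0.788 + 0.904)/(1 + 0.788×0.904) = 0.988115
γ = 1/√(1 − 0.988115²) = 6.5054
K = (γ − 1)m₀c² = (6.5054 − 1) × 105.7 = 5.5054 × 105.7 = 582 MeV

K ≈ 582 MeV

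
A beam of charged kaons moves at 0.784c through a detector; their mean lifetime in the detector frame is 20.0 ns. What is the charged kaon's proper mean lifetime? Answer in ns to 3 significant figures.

τ₀ ≈ 12.4 ns

γ = 1/√(1 − 0.784²) = 1.6109
Proper time: τ₀ = Δt/γ = 20.0/1.6109 = 12.4 ns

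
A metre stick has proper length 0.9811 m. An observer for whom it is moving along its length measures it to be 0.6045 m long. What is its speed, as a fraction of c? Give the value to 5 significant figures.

γ = L₀/L = 0.9811/0.6045 = 1.622994
β = √(1 − 1/γ²) = 0.78763

β ≈ 0.78763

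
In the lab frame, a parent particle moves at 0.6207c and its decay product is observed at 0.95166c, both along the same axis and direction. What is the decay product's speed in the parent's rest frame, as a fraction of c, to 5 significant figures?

u' ≈ 0.80859c

Inverse velocity addition: u' = (u − v)/(1 − uv/c²)
= (0.95166 − 0.6207)/(1 − 0.95166×0.6207) = 0.33096/0.4093046 = 0.80859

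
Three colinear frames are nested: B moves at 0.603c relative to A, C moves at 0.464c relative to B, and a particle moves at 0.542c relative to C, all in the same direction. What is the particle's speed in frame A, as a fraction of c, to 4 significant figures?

u ≈ 0.9475c

Compose boost 2: (0.464 + 0.603)/(1 + 0.464×0.603) = 1.067/1.27979 = 0.833729
Compose boost 3: (0.542 + 0.833729)/(1 + 0.542×0.833729) = 1.37573/1.45188 = 0.9475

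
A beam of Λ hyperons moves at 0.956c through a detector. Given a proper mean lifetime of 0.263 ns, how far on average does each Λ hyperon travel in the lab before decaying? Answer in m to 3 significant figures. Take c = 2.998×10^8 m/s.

d ≈ 0.257 m

γ = 1/√(1 − 0.956²) = 3.4087
Dilated lifetime: Δt = γτ₀ = 3.4087 × 0.263 ns = 0.89649 ns
d = vΔt = 0.956c × 0.89649 ns = 2.8661×10^8 m/s × 8.9649×10^-10 s = 0.257 m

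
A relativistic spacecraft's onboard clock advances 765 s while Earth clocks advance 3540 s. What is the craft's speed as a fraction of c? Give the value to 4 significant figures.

γ = Δt/τ₀ = 3540/765 = 4.62745
β = √(1 − 1/γ²) = √(1 − 1/4.62745²) = 0.9764

β ≈ 0.9764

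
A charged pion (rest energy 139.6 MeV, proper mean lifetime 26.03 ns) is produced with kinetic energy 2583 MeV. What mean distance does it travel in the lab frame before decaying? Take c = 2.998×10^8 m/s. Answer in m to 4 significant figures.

d ≈ 152.0 m

γ = 1 + K/(m₀c²) = 1 + 2583/139.6 = 19.5029
β = √(1 − 1/γ²) = 0.998685
Dilated lifetime: γτ₀ = 19.5029 × 26.03 ns = 507.660 ns
d = βc·γτ₀ = 0.998685 × (2.998×10^8 m/s) × 5.07660×10^-7 s = 152.0 m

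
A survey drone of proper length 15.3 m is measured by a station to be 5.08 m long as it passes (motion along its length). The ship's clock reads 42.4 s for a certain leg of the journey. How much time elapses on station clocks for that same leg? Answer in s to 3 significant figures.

Length contraction ⇒ γ = L₀/L = 15.3/5.08 = 3.0118
Time dilation: Δt = γτ₀ = 3.0118 × 42.4 s = 128 s

Δt ≈ 128 s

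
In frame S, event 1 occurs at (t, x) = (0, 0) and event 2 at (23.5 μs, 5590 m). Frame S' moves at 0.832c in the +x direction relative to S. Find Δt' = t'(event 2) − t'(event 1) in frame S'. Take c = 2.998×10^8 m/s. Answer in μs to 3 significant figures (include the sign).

Δt' ≈ 14.4 μs

γ = 1/√(1 − 0.832²) = 1.8025
Δt' = γ(Δt − vΔx/c²) = 1.8025 × (23.5 μs − 0.832×5590 m / (2.998×10^8 m/s))
= 1.8025 × (7.9867 μs) = 14.4 μs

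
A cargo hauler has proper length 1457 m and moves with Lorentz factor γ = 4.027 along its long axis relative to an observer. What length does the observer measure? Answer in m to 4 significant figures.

γ = 4.027 (given)
Length contraction: L = L₀/γ = 1457/4.027 = 361.8 m

L ≈ 361.8 m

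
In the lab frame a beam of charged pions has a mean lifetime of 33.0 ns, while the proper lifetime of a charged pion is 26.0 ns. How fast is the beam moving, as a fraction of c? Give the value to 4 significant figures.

β ≈ 0.6158

γ = Δt/τ₀ = 33.0/26.0 = 1.26923
β = √(1 − 1/γ²) = √(1 − 1/1.26923²) = 0.6158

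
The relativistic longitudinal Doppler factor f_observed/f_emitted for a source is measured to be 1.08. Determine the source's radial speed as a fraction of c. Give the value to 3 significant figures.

f_obs/f_src = √((1+β)/(1−β)) = 1.08  ⇒  (1+β)/(1−β) = 1.1664
β = |1 − D²|/(1 + D²) = |1 − 1.1664|/(1 + 1.1664) = 0.0768

β ≈ 0.0768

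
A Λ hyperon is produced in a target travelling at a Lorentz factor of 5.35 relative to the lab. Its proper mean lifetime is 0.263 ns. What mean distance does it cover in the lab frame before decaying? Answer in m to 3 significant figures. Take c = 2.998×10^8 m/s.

d ≈ 0.414 m

β = √(1 − 1/γ²) = √(1 − 1/5.35²) = 0.98238
Dilated lifetime: Δt = γτ₀ = 5.35 × 0.263 ns = 1.4070 ns
d = vΔt = 0.98238c × 1.4070 ns = 2.9452×10^8 m/s × 1.4071×10^-9 s = 0.414 m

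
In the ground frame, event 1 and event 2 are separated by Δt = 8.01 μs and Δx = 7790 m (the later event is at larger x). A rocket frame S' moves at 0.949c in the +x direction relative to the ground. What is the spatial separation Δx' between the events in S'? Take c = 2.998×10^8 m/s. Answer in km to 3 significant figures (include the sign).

γ = 1/√(1 − 0.949²) = 3.1718
Δx' = γ(Δx − vΔt) = 3.1718 × (7790 m − 0.949×(2.998×10^8 m/s)×8.01×10^-6 s)
= 3.1718 × (5511.1 m) = 17.5 km

Δx' ≈ 17.5 km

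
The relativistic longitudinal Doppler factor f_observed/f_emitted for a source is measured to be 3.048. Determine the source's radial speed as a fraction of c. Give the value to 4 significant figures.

f_obs/f_src = √((1+β)/(1−β)) = 3.048  ⇒  (1+β)/(1−β) = 9.29030
β = |1 − D²|/(1 + D²) = |1 − 9.29030|/(1 + 9.29030) = 0.8056

β ≈ 0.8056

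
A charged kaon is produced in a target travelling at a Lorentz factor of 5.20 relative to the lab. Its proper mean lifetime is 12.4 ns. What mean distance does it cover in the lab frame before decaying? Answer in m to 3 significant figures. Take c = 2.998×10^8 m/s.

d ≈ 19.0 m

β = √(1 − 1/γ²) = √(1 − 1/5.20²) = 0.98133
Dilated lifetime: Δt = γτ₀ = 5.20 × 12.4 ns = 64.480 ns
d = vΔt = 0.98133c × 64.480 ns = 2.9420×10^8 m/s × 6.4480×10^-8 s = 19.0 m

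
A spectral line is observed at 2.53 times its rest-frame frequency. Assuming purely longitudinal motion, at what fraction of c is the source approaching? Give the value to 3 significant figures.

f_obs/f_src = √((1+β)/(1−β)) = 2.53  ⇒  (1+β)/(1−β) = 6.4009
β = |1 − D²|/(1 + D²) = |1 − 6.4009|/(1 + 6.4009) = 0.730

β ≈ 0.730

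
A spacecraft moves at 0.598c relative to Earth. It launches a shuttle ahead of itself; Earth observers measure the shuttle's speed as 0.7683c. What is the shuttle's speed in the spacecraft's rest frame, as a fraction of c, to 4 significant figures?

u' ≈ 0.3150c

Inverse velocity addition: u' = (u − v)/(1 − uv/c²)
= (0.7683 − 0.598)/(1 − 0.7683×0.598) = 0.1703/0.540557 = 0.3150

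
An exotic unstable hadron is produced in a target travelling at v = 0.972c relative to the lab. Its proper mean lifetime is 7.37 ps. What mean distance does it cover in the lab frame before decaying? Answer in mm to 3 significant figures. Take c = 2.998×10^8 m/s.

γ = 1/√(1 − 0.972²) = 4.2557
Dilated lifetime: Δt = γτ₀ = 4.2557 × 7.37 ps = 31.364 ps
d = vΔt = 0.972c × 31.364 ps = 2.9141×10^8 m/s × 3.1364×10^-11 s = 9.14 mm

d ≈ 9.14 mm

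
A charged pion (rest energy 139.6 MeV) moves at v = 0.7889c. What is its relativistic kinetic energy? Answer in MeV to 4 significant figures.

γ = 1/√(1 − 0.7889²) = 1.62728
K = (γ − 1)m₀c² = (1.62728 − 1) × 139.6 MeV = 0.627282 × 139.6 MeV = 87.57 MeV

K ≈ 87.57 MeV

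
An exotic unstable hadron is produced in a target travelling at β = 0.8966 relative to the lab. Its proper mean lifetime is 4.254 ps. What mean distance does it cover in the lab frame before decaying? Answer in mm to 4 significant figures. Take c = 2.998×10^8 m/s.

γ = 1/√(1 − 0.8966²) = 2.25815
Dilated lifetime: Δt = γτ₀ = 2.25815 × 4.254 ps = 9.60615 ps
d = vΔt = 0.8966c × 9.60615 ps = 2.68801×10^8 m/s × 9.60615×10^-12 s = 2.582 mm

d ≈ 2.582 mm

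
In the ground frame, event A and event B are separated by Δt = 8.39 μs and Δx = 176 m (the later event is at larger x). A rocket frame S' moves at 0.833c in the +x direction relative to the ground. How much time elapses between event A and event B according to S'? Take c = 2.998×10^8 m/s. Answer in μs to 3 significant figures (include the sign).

Δt' ≈ 14.3 μs

γ = 1/√(1 − 0.833²) = 1.8074
Δt' = γ(Δt − vΔx/c²) = 1.8074 × (8.39 μs − 0.833×176 m / (2.998×10^8 m/s))
= 1.8074 × (7.9010 μs) = 14.3 μs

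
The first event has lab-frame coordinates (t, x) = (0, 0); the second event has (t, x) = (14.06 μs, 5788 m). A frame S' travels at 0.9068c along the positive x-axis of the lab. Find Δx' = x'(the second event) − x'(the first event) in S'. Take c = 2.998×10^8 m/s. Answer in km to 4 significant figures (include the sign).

Δx' ≈ 4.663 km

γ = 1/√(1 − 0.9068²) = 2.37214
Δx' = γ(Δx − vΔt) = 2.37214 × (5788 m − 0.9068×(2.998×10^8 m/s)×14.06×10^-6 s)
= 2.37214 × (1965.67 m) = 4.663 km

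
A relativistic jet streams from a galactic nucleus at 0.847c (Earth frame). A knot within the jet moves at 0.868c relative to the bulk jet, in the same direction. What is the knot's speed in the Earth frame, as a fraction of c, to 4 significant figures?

u ≈ 0.9884c

Relativistic velocity addition: u = (u' + v)/(1 + u'v/c²)
= (0.868 + 0.847)/(1 + 0.868×0.847) = 1.715/1.73520 = 0.9884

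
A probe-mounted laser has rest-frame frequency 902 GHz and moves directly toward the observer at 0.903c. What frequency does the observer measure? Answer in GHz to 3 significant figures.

Relativistic Doppler: f_obs = f_src √((1+β)/(1−β))
= 902 × √(1.9030/0.097000) = 902 × 4.4293 = 4000 GHz

f_obs ≈ 4000 GHz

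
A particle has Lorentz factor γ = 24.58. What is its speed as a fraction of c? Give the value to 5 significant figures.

β = √(1 − 1/γ²) = √(1 − 1/24.58²) = √(0.9983449) = 0.99917

β ≈ 0.99917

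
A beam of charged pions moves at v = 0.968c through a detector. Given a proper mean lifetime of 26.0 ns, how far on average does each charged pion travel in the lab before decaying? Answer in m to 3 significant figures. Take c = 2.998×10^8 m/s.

d ≈ 30.1 m

γ = 1/√(1 − 0.968²) = 3.9849
Dilated lifetime: Δt = γτ₀ = 3.9849 × 26.0 ns = 103.61 ns
d = vΔt = 0.968c × 103.61 ns = 2.9021×10^8 m/s × 1.0361×10^-7 s = 30.1 m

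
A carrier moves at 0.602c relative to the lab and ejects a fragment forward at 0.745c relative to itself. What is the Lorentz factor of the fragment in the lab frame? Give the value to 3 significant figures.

γ ≈ 2.72

u_lab = (0.745 + 0.602)/(1 + 0.745×0.602) = 1.347/1.44849 = 0.929934
γ = 1/√(1 − 0.929934²) = 2.72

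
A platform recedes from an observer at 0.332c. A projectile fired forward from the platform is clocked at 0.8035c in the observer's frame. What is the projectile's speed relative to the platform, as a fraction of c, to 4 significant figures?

u' ≈ 0.6430c

Inverse velocity addition: u' = (u − v)/(1 − uv/c²)
= (0.8035 − 0.332)/(1 − 0.8035×0.332) = 0.4715/0.733238 = 0.6430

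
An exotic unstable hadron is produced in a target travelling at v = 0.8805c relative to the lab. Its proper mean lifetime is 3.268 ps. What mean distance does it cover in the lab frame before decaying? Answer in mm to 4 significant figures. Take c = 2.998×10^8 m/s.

d ≈ 1.820 mm

γ = 1/√(1 − 0.8805²) = 2.10950
Dilated lifetime: Δt = γτ₀ = 2.10950 × 3.268 ps = 6.89384 ps
d = vΔt = 0.8805c × 6.89384 ps = 2.63974×10^8 m/s × 6.89384×10^-12 s = 1.820 mm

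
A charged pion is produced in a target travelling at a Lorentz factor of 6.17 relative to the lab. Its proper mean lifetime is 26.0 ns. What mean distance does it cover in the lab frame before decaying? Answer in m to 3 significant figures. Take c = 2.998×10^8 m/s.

d ≈ 47.5 m

β = √(1 − 1/γ²) = √(1 − 1/6.17²) = 0.98678
Dilated lifetime: Δt = γτ₀ = 6.17 × 26.0 ns = 160.42 ns
d = vΔt = 0.98678c × 160.42 ns = 2.9584×10^8 m/s × 1.6042×10^-7 s = 47.5 m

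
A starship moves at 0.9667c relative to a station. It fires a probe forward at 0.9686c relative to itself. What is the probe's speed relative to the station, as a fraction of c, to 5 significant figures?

Relativistic velocity addition: u = (u' + v)/(1 + u'v/c²)
= (0.9686 + 0.9667)/(1 + 0.9686×0.9667) = 1.9353/1.936346 = 0.99946

u ≈ 0.99946c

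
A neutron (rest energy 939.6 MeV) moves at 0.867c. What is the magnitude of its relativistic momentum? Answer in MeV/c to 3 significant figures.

p ≈ 1630 MeV/c

γ = 1/√(1 − 0.867²) = 2.0068
p = γβm₀c = 2.0068 × 0.867 × 939.6 MeV/c = 1630 MeV/c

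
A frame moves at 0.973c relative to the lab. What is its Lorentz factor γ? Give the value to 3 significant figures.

γ ≈ 4.33

γ = 1/√(1 − β²) = 1/√(1 − 0.973²) = 1/√(0.053271) = 4.33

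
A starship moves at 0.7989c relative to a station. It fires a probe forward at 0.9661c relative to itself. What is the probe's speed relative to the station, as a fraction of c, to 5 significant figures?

u ≈ 0.99615c

Relativistic velocity addition: u = (u' + v)/(1 + u'v/c²)
= (0.9661 + 0.7989)/(1 + 0.9661×0.7989) = 1.7650/1.771817 = 0.99615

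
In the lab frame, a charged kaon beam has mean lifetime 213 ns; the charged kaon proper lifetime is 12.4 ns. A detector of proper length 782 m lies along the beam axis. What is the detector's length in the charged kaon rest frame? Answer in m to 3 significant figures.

L ≈ 45.5 m

Time dilation ⇒ γ = Δt/τ₀ = 213/12.4 = 17.177
Length contraction: L = L₀/γ = 782/17.177 = 45.5 m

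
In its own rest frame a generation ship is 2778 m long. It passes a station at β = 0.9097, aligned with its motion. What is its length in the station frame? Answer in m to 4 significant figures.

γ = 1/√(1 − 0.9097²) = 2.40809
Length contraction: L = L₀/γ = 2778/2.40809 = 1154 m

L ≈ 1154 m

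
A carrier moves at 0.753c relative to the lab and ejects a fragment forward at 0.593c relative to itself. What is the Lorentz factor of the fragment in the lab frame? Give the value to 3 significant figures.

γ ≈ 2.73

u_lab = (0.593 + 0.753)/(1 + 0.593×0.753) = 1.346/1.44653 = 0.930503
γ = 1/√(1 − 0.930503²) = 2.73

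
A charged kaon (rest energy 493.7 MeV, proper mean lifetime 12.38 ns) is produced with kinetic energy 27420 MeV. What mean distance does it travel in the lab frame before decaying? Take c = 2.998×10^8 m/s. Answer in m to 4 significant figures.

d ≈ 209.8 m

γ = 1 + K/(m₀c²) = 1 + 27420/493.7 = 56.5398
β = √(1 − 1/γ²) = 0.999844
Dilated lifetime: γτ₀ = 56.5398 × 12.38 ns = 699.963 ns
d = βc·γτ₀ = 0.999844 × (2.998×10^8 m/s) × 6.99963×10^-7 s = 209.8 m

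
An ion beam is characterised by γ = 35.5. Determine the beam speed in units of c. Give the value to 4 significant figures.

β = √(1 − 1/γ²) = √(1 − 1/35.5²) = √(0.999207) = 0.9996

β ≈ 0.9996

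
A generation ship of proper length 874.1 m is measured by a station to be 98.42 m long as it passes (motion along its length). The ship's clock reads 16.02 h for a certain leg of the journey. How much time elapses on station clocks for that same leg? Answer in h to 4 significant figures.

Δt ≈ 142.3 h

Length contraction ⇒ γ = L₀/L = 874.1/98.42 = 8.88132
Time dilation: Δt = γτ₀ = 8.88132 × 16.02 h = 142.3 h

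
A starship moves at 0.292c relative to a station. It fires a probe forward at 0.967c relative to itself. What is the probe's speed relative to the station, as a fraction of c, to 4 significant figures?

Relativistic velocity addition: u = (u' + v)/(1 + u'v/c²)
= (0.967 + 0.292)/(1 + 0.967×0.292) = 1.259/1.28236 = 0.9818

u ≈ 0.9818c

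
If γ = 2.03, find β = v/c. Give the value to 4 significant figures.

β ≈ 0.8702

β = √(1 − 1/γ²) = √(1 − 1/2.03²) = √(0.757335) = 0.8702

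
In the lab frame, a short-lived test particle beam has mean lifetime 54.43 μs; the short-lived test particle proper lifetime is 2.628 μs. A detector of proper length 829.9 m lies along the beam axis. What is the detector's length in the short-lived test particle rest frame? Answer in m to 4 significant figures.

Time dilation ⇒ γ = Δt/τ₀ = 54.43/2.628 = 20.7116
Length contraction: L = L₀/γ = 829.9/20.7116 = 40.07 m

L ≈ 40.07 m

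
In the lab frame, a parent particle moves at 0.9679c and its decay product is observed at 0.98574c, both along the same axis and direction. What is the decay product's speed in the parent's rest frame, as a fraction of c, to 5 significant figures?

u' ≈ 0.38865c

Inverse velocity addition: u' = (u − v)/(1 − uv/c²)
= (0.98574 − 0.9679)/(1 − 0.98574×0.9679) = 0.017840/0.04590225 = 0.38865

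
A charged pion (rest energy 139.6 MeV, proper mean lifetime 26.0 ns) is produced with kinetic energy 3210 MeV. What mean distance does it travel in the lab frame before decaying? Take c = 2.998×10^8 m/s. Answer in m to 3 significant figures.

d ≈ 187 m

γ = 1 + K/(m₀c²) = 1 + 3210/139.6 = 23.994
β = √(1 − 1/γ²) = 0.99913
Dilated lifetime: γτ₀ = 23.994 × 26.0 ns = 623.85 ns
d = βc·γτ₀ = 0.99913 × (2.998×10^8 m/s) × 6.2385×10^-7 s = 187 m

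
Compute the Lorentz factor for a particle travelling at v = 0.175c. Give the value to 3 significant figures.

γ ≈ 1.02

γ = 1/√(1 − β²) = 1/√(1 − 0.175²) = 1/√(0.96937) = 1.02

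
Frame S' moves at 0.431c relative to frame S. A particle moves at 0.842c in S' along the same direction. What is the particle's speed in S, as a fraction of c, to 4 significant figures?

u ≈ 0.9340c

Relativistic velocity addition: u = (u' + v)/(1 + u'v/c²)
= (0.842 + 0.431)/(1 + 0.842×0.431) = 1.273/1.36290 = 0.9340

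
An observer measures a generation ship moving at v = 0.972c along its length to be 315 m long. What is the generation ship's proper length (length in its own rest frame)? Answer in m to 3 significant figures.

γ = 1/√(1 − 0.972²) = 4.2557
L₀ = γL = 4.2557 × 315 = 1340 m

L₀ ≈ 1340 m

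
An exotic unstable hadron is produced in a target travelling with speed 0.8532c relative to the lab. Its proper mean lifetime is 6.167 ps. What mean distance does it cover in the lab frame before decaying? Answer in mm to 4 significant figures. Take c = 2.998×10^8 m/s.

γ = 1/√(1 − 0.8532²) = 1.91724
Dilated lifetime: Δt = γτ₀ = 1.91724 × 6.167 ps = 11.8236 ps
d = vΔt = 0.8532c × 11.8236 ps = 2.55789×10^8 m/s × 1.18236×10^-11 s = 3.024 mm

d ≈ 3.024 mm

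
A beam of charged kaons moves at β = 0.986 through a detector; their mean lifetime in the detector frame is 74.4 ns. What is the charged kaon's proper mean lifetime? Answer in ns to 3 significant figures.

γ = 1/√(1 − 0.986²) = 5.9972
Proper time: τ₀ = Δt/γ = 74.4/5.9972 = 12.4 ns

τ₀ ≈ 12.4 ns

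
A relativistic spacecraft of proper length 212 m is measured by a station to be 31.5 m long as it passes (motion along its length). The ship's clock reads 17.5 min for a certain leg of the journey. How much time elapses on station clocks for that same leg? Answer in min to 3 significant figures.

Length contraction ⇒ γ = L₀/L = 212/31.5 = 6.7302
Time dilation: Δt = γτ₀ = 6.7302 × 17.5 min = 118 min

Δt ≈ 118 min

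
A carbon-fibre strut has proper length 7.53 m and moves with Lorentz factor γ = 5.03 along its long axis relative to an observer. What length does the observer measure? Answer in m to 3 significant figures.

γ = 5.03 (given)
Length contraction: L = L₀/γ = 7.53/5.03 = 1.50 m

L ≈ 1.50 m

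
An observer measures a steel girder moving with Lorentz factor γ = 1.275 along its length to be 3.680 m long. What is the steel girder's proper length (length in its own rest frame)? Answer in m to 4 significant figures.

γ = 1.275 (given)
L₀ = γL = 1.275 × 3.680 = 4.692 m

L₀ ≈ 4.692 m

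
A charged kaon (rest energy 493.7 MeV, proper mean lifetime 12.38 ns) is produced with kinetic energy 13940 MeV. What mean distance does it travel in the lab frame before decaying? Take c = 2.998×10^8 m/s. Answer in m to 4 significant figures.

γ = 1 + K/(m₀c²) = 1 + 13940/493.7 = 29.2358
β = √(1 − 1/γ²) = 0.999415
Dilated lifetime: γτ₀ = 29.2358 × 12.38 ns = 361.939 ns
d = βc·γτ₀ = 0.999415 × (2.998×10^8 m/s) × 3.61939×10^-7 s = 108.4 m

d ≈ 108.4 m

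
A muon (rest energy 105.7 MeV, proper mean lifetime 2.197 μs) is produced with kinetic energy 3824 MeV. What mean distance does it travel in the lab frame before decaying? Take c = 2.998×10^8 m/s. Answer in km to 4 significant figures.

d ≈ 24.48 km

γ = 1 + K/(m₀c²) = 1 + 3824/105.7 = 37.1779
β = √(1 − 1/γ²) = 0.999638
Dilated lifetime: γτ₀ = 37.1779 × 2.197 μs = 81.6798 μs
d = βc·γτ₀ = 0.999638 × (2.998×10^8 m/s) × 8.16798×10^-5 s = 24.48 km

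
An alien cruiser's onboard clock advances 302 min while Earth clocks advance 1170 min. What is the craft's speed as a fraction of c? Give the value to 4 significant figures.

γ = Δt/τ₀ = 1170/302 = 3.87417
β = √(1 − 1/γ²) = √(1 − 1/3.87417²) = 0.9661

β ≈ 0.9661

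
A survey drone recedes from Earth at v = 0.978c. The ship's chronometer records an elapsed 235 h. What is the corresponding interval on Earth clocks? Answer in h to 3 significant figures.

γ = 1/√(1 − 0.978²) = 4.7938
Time dilation: Δt = γτ₀ = 4.7938 × 235 h = 1130 h

Δt ≈ 1130 h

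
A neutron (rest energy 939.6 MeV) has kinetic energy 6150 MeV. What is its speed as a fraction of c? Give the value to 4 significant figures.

γ = 1 + K/(m₀c²) = 1 + 6150/939.6 = 7.54534
β = √(1 − 1/γ²) = 0.9912

β ≈ 0.9912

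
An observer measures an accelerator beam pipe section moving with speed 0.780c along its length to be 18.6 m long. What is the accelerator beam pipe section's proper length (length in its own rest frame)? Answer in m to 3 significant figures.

γ = 1/√(1 − 0.780²) = 1.5980
L₀ = γL = 1.5980 × 18.6 = 29.7 m

L₀ ≈ 29.7 m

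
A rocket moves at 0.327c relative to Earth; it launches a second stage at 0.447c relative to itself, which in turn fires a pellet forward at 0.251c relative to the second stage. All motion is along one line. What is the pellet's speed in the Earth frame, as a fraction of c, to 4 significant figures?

Compose boost 2: (0.447 + 0.327)/(1 + 0.447×0.327) = 0.7740/1.14617 = 0.675293
Compose boost 3: (0.251 + 0.675293)/(1 + 0.251×0.675293) = 0.926293/1.16950 = 0.7920

u ≈ 0.7920c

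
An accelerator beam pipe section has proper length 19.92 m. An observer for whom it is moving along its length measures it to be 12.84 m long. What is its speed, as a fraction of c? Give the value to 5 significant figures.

β ≈ 0.76454

γ = L₀/L = 19.92/12.84 = 1.551402
β = √(1 − 1/γ²) = 0.76454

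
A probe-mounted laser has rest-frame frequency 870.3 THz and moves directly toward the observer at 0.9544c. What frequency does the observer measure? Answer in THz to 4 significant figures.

f_obs ≈ 5698 THz

Relativistic Doppler: f_obs = f_src √((1+β)/(1−β))
= 870.3 × √(1.95440/0.0456000) = 870.3 × 6.54673 = 5698 THz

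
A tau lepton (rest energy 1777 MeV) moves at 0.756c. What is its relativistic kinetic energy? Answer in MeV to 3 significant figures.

K ≈ 938 MeV

γ = 1/√(1 − 0.756²) = 1.5277
K = (γ − 1)m₀c² = (1.5277 − 1) × 1777 MeV = 0.52772 × 1777 MeV = 938 MeV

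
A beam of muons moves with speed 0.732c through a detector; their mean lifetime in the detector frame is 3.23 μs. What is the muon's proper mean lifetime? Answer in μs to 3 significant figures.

γ = 1/√(1 − 0.732²) = 1.4678
Proper time: τ₀ = Δt/γ = 3.23/1.4678 = 2.20 μs

τ₀ ≈ 2.20 μs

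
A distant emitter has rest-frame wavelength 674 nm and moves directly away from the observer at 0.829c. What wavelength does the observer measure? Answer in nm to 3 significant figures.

λ_obs ≈ 2200 nm

Relativistic Doppler: λ_obs = λ_src √((1+β)/(1−β))
= 674 × √(1.8290/0.17100) = 674 × 3.2705 = 2200 nm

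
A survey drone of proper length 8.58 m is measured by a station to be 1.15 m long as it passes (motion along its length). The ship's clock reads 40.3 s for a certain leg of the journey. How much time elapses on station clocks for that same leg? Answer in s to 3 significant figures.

Length contraction ⇒ γ = L₀/L = 8.58/1.15 = 7.4609
Time dilation: Δt = γτ₀ = 7.4609 × 40.3 s = 301 s

Δt ≈ 301 s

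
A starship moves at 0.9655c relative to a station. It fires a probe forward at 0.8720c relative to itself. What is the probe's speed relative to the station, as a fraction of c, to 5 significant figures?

u ≈ 0.99760c

Relativistic velocity addition: u = (u' + v)/(1 + u'v/c²)
= (0.8720 + 0.9655)/(1 + 0.8720×0.9655) = 1.8375/1.841916 = 0.99760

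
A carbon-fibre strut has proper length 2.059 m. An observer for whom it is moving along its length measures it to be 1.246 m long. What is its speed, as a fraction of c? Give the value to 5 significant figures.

γ = L₀/L = 2.059/1.246 = 1.652488
β = √(1 − 1/γ²) = 0.79611

β ≈ 0.79611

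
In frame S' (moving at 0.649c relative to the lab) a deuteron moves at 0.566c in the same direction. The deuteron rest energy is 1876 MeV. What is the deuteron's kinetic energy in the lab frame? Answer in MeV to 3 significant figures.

K ≈ 2210 MeV

u_lab = (0.566 + 0.649)/(1 + 0.566×0.649) = 0.888590
γ = 1/√(1 − 0.888590²) = 2.1801
K = (γ − 1)m₀c² = (2.1801 − 1) × 1876 = 1.1801 × 1876 = 2210 MeV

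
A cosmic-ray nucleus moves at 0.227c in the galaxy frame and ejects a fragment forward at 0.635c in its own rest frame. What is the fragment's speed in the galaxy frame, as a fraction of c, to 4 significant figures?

Compose boost 2: (0.635 + 0.227)/(1 + 0.635×0.227) = 0.8620/1.14414 = 0.7534

u ≈ 0.7534c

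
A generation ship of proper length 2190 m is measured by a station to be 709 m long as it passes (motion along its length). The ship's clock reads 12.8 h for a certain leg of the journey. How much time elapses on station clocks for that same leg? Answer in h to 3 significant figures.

Length contraction ⇒ γ = L₀/L = 2190/709 = 3.0889
Time dilation: Δt = γτ₀ = 3.0889 × 12.8 h = 39.5 h

Δt ≈ 39.5 h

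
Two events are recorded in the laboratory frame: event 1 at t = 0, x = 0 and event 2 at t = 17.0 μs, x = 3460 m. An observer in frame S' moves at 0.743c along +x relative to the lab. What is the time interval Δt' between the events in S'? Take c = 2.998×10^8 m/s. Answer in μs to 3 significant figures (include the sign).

γ = 1/√(1 − 0.743²) = 1.4941
Δt' = γ(Δt − vΔx/c²) = 1.4941 × (17.0 μs − 0.743×3460 m / (2.998×10^8 m/s))
= 1.4941 × (8.4250 μs) = 12.6 μs

Δt' ≈ 12.6 μs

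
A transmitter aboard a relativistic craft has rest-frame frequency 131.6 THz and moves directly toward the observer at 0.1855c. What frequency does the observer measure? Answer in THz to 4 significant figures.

f_obs ≈ 158.8 THz

Relativistic Doppler: f_obs = f_src √((1+β)/(1−β))
= 131.6 × √(1.18550/0.814500) = 131.6 × 1.20644 = 158.8 THz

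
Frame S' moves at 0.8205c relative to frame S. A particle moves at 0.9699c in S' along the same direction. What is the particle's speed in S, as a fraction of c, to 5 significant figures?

Relativistic velocity addition: u = (u' + v)/(1 + u'v/c²)
= (0.9699 + 0.8205)/(1 + 0.9699×0.8205) = 1.7904/1.795803 = 0.99699

u ≈ 0.99699c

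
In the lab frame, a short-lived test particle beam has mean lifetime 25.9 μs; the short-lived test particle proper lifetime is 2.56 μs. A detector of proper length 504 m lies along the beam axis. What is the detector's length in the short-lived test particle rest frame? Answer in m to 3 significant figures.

Time dilation ⇒ γ = Δt/τ₀ = 25.9/2.56 = 10.117
Length contraction: L = L₀/γ = 504/10.117 = 49.8 m

L ≈ 49.8 m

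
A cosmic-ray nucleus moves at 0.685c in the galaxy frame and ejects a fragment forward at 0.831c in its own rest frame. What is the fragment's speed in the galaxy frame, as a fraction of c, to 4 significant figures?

Compose boost 2: (0.831 + 0.685)/(1 + 0.831×0.685) = 1.516/1.56923 = 0.9661

u ≈ 0.9661c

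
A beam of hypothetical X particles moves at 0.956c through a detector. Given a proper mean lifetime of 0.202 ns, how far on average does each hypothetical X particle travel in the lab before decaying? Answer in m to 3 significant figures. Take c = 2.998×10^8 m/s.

d ≈ 0.197 m

γ = 1/√(1 − 0.956²) = 3.4087
Dilated lifetime: Δt = γτ₀ = 3.4087 × 0.202 ns = 0.68856 ns
d = vΔt = 0.956c × 0.68856 ns = 2.8661×10^8 m/s × 6.8856×10^-10 s = 0.197 m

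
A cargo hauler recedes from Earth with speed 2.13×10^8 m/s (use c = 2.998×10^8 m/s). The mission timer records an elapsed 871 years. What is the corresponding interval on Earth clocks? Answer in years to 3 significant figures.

Δt ≈ 1240 years

β = v/c = 2.13×10^8 / 2.998×10^8 = 0.71047
γ = 1/√(1 − 0.71047²) = 1.4210
Time dilation: Δt = γτ₀ = 1.4210 × 871 years = 1240 years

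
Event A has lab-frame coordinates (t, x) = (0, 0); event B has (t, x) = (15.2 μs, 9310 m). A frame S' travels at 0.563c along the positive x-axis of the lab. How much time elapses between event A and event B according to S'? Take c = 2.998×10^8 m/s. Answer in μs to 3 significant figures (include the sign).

Δt' ≈ -2.76 μs

γ = 1/√(1 − 0.563²) = 1.2100
Δt' = γ(Δt − vΔx/c²) = 1.2100 × (15.2 μs − 0.563×9310 m / (2.998×10^8 m/s))
= 1.2100 × (-2.2834 μs) = -2.76 μs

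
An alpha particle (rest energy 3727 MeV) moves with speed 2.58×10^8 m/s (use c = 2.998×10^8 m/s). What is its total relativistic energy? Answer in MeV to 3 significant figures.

E ≈ 7320 MeV

β = v/c = 2.58×10^8 / 2.998×10^8 = 0.86057
γ = 1/√(1 − 0.86057²) = 1.9634
E = γm₀c² = 1.9634 × 3727 MeV = 7320 MeV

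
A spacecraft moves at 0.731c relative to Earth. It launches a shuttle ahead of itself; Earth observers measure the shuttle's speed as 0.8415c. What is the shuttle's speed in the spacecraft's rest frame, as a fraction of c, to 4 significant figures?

Inverse velocity addition: u' = (u − v)/(1 − uv/c²)
= (0.8415 − 0.731)/(1 − 0.8415×0.731) = 0.1105/0.384864 = 0.2871

u' ≈ 0.2871c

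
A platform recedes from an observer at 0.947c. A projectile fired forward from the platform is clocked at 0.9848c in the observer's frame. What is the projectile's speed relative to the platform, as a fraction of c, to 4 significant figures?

Inverse velocity addition: u' = (u − v)/(1 − uv/c²)
= (0.9848 − 0.947)/(1 − 0.9848×0.947) = 0.03780/0.0673944 = 0.5609

u' ≈ 0.5609c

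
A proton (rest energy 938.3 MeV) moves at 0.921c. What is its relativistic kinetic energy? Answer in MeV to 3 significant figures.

K ≈ 1470 MeV

γ = 1/√(1 − 0.921²) = 2.5670
K = (γ − 1)m₀c² = (2.5670 − 1) × 938.3 MeV = 1.5670 × 938.3 MeV = 1470 MeV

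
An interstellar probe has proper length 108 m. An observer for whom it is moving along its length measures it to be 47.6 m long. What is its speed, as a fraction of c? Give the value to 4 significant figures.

β ≈ 0.8976

γ = L₀/L = 108/47.6 = 2.26891
β = √(1 − 1/γ²) = 0.8976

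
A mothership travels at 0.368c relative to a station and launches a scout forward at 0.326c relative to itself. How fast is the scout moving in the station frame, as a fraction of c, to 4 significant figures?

u ≈ 0.6197c

Compose boost 2: (0.326 + 0.368)/(1 + 0.326×0.368) = 0.6940/1.11997 = 0.6197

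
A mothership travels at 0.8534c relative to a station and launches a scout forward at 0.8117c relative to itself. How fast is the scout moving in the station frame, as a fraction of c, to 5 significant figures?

u ≈ 0.98369c

Compose boost 2: (0.8117 + 0.8534)/(1 + 0.8117×0.8534) = 1.6651/1.692705 = 0.98369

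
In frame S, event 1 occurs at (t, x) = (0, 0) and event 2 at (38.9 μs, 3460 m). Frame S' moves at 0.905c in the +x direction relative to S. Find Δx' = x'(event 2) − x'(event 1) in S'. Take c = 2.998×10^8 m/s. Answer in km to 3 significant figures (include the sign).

γ = 1/√(1 − 0.905²) = 2.3507
Δx' = γ(Δx − vΔt) = 2.3507 × (3460 m − 0.905×(2.998×10^8 m/s)×38.9×10^-6 s)
= 2.3507 × (-7094.3 m) = -16.7 km

Δx' ≈ -16.7 km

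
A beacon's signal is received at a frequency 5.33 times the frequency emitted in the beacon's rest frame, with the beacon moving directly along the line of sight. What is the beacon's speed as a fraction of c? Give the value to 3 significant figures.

β ≈ 0.932

f_obs/f_src = √((1+β)/(1−β)) = 5.33  ⇒  (1+β)/(1−β) = 28.409
β = |1 − D²|/(1 + D²) = |1 − 28.409|/(1 + 28.409) = 0.932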